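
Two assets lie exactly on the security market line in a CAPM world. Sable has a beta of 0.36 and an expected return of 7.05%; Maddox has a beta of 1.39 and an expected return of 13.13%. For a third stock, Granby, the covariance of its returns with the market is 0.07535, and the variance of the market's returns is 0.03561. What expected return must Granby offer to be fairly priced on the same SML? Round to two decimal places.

17.42%

MRP = (13.13% − 7.05%) / (1.39 − 0.36) = 5.9029%
R_f = 7.05% − 0.36 × 5.9029% = 4.9250%
β_Granby = Cov / Var(R_m) = 0.07535 / 0.03561 = 2.1160
E(R_Granby) = R_f + β × MRP = 4.9250% + 2.1160 × 5.9029% = 17.42%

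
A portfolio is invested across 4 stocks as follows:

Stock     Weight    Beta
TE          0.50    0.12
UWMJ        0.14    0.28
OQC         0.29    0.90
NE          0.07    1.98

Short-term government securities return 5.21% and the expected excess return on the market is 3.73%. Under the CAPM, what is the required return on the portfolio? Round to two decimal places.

7.07%

β_P = Σ w_i β_i = 0.50×0.12 + 0.14×0.28 + 0.29×0.90 + 0.07×1.98 = 0.4988
E(R_P) = R_f + β_P × MRP = 5.21% + 0.4988 × 3.73% = 7.07%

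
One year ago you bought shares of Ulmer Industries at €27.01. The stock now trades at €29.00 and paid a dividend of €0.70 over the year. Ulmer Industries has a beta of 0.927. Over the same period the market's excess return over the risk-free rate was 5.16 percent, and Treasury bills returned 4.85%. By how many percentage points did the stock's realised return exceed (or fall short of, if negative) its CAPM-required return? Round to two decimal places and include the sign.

+0.33%

Realised HPR = (P1 + D1 − P0) / P0 = (29.00 + 0.70 − 27.01) / 27.01 = 2.69 / 27.01 = 9.9593%
CAPM required = R_f + β·MRP = 4.85% + 0.927 × 5.16% = 9.63332%
α = realised − required = 9.9593% − 9.63332% = +0.33%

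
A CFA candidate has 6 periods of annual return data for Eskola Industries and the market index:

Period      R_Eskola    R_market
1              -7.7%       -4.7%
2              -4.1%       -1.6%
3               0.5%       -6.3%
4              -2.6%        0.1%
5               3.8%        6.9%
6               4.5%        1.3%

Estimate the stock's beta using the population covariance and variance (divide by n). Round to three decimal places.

Mean R_i = (-7.7 − 4.1 + 0.5 − 2.6 + 3.8 + 4.5) / 6 = -0.9333%
Mean R_m = (-4.7 − 1.6 − 6.3 + 0.1 + 6.9 + 1.3) / 6 = -0.7167%
Σ(R_i − R̄_i)(R_m − R̄_m) = 67.3967  ⇒  Cov = 67.3967 / 6 = 11.2328
Σ(R_m − R̄_m)² = 110.5683  ⇒  Var(R_m) = 110.5683 / 6 = 18.4281
β = Cov / Var(R_m) = 11.2328 / 18.4281 = 0.6095

0.610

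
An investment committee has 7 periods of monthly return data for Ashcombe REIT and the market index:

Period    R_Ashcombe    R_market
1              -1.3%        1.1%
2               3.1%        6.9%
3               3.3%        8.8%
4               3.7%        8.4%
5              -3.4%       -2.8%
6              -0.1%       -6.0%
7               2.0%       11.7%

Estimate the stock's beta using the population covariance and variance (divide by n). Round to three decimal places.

0.318

Mean R_i = (-1.3 + 3.1 + 3.3 + 3.7 − 3.4 − 0.1 + 2.0) / 7 = 1.0429%
Mean R_m = (1.1 + 6.9 + 8.8 + 8.4 − 2.8 − 6.0 + 11.7) / 7 = 4.0143%
Σ(R_i − R̄_i)(R_m − R̄_m) = 84.2957  ⇒  Cov = 84.2957 / 7 = 12.0422
Σ(R_m − R̄_m)² = 264.7486  ⇒  Var(R_m) = 264.7486 / 7 = 37.8212
β = Cov / Var(R_m) = 12.0422 / 37.8212 = 0.3184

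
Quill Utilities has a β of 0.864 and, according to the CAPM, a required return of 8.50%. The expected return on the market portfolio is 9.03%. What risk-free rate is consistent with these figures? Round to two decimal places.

5.13%

E(R) = R_f + β(E(R_m) − R_f) = R_f(1 − β) + β·E(R_m)
8.50% = R_f × (1 − 0.864) + 0.864 × 9.03%
8.50% = R_f × 0.136 + 7.80192%
R_f = (8.50% − 7.80192%) / 0.136 = 5.13%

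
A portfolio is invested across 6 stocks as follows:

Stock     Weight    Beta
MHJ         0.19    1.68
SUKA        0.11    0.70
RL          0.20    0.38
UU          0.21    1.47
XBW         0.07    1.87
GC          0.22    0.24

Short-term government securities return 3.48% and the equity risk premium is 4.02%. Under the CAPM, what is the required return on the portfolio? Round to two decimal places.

β_P = Σ w_i β_i = 0.19×1.68 + 0.11×0.70 + 0.20×0.38 + 0.21×1.47 + 0.07×1.87 + 0.22×0.24 = 0.9646
E(R_P) = R_f + β_P × MRP = 3.48% + 0.9646 × 4.02% = 7.36%

7.36%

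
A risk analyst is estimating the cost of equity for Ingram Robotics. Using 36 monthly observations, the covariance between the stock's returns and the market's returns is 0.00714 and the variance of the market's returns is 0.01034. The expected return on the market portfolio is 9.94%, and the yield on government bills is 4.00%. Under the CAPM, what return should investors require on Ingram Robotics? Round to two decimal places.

β = Cov(R_i, R_m) / Var(R_m) = 0.00714 / 0.01034 = 0.6905
MRP = 9.94% − 4.00% = 5.94%
E(R) = R_f + β × MRP = 4.00% + 0.6905 × 5.94% = 8.10%

8.10%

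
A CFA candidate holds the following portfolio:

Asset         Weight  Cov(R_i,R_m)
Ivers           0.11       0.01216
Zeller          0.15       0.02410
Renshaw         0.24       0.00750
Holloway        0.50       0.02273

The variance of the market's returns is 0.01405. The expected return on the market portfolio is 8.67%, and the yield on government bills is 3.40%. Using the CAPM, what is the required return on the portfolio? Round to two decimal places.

10.20%

β_Ivers = 0.01216 / 0.01405 = 0.8655
β_Zeller = 0.02410 / 0.01405 = 1.7153
β_Renshaw = 0.00750 / 0.01405 = 0.5338
β_Holloway = 0.02273 / 0.01405 = 1.6178
β_P = Σ w_i β_i = 0.11×0.8655 + 0.15×1.7153 + 0.24×0.5338 + 0.50×1.6178 = 1.2895
MRP = 8.67% − 3.40% = 5.27%
E(R_P) = R_f + β_P × MRP = 3.40% + 1.2895 × 5.27% = 10.20%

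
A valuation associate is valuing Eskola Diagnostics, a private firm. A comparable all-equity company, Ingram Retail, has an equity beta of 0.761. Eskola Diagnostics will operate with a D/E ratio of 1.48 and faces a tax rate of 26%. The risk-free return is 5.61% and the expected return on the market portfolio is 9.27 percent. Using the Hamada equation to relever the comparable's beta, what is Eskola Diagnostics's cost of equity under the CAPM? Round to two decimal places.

β_L = β_U × [1 + (1 − t)(D/E)] = 0.761 × [1 + (1 − 0.26) × 1.48]
    = 0.761 × [1 + 0.74 × 1.48] = 0.761 × 2.0952 = 1.5944
MRP = 9.27% − 5.61% = 3.66%
E(R) = R_f + β_L × MRP = 5.61% + 1.5944 × 3.66% = 11.45%

11.45%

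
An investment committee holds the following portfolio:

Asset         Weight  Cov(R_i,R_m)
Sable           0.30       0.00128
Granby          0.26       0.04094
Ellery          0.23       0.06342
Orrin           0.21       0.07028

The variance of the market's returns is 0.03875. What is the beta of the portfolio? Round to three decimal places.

β_Sable = 0.00128 / 0.03875 = 0.0330
β_Granby = 0.04094 / 0.03875 = 1.0565
β_Ellery = 0.06342 / 0.03875 = 1.6366
β_Orrin = 0.07028 / 0.03875 = 1.8137
β_P = Σ w_i β_i = 0.30×0.0330 + 0.26×1.0565 + 0.23×1.6366 + 0.21×1.8137 = 1.0419

1.042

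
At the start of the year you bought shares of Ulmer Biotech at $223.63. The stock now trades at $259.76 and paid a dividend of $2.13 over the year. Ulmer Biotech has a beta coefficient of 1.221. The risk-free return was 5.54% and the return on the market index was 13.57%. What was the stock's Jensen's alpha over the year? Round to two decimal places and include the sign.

Realised HPR = (P1 + D1 − P0) / P0 = (259.76 + 2.13 − 223.63) / 223.63 = 38.26 / 223.63 = 17.1086%
MRP = 13.57% − 5.54% = 8.03%
CAPM required = R_f + β·MRP = 5.54% + 1.221 × 8.03% = 15.34463%
α = realised − required = 17.1086% − 15.34463% = +1.76%

+1.76%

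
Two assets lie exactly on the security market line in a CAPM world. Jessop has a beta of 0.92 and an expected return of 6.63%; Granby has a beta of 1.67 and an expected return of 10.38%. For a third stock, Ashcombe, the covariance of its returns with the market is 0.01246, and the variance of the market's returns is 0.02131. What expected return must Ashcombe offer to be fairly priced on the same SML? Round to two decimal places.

4.95%

MRP = (10.38% − 6.63%) / (1.67 − 0.92) = 5.0000%
R_f = 6.63% − 0.92 × 5.0000% = 2.0300%
β_Ashcombe = Cov / Var(R_m) = 0.01246 / 0.02131 = 0.5847
E(R_Ashcombe) = R_f + β × MRP = 2.0300% + 0.5847 × 5.0000% = 4.95%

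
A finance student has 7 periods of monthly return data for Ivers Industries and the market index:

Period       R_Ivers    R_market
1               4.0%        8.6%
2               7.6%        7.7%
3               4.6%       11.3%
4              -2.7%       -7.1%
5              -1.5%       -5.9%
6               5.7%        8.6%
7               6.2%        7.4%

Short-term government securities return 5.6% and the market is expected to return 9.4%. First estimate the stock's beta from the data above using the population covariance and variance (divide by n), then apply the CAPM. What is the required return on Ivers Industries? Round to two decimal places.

Mean R_i = (4.0 + 7.6 + 4.6 − 2.7 − 1.5 + 5.7 + 6.2) / 7 = 3.4143%
Mean R_m = (8.6 + 7.7 + 11.3 − 7.1 − 5.9 + 8.6 + 7.4) / 7 = 4.3714%
Σ(R_i − R̄_i)(R_m − R̄_m) = 163.3429  ⇒  Cov = 163.3429 / 7 = 23.3347
Σ(R_m − R̄_m)² = 341.1143  ⇒  Var(R_m) = 341.1143 / 7 = 48.7306
β = Cov / Var(R_m) = 23.3347 / 48.7306 = 0.4789
MRP = 9.4% − 5.6% = 3.80%
E(R) = R_f + β × MRP = 5.6% + 0.4789 × 3.8% = 7.42%

7.42%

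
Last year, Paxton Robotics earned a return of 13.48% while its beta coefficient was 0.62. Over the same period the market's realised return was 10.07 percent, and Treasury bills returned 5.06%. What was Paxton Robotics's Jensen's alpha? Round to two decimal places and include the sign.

Market excess return = 10.07% − 5.06% = 5.01%
CAPM benchmark = R_f + β(R_m − R_f) = 5.06% + 0.62 × 5.01% = 8.1662%
α = actual − benchmark = 13.48% − 8.1662% = +5.31%

+5.31%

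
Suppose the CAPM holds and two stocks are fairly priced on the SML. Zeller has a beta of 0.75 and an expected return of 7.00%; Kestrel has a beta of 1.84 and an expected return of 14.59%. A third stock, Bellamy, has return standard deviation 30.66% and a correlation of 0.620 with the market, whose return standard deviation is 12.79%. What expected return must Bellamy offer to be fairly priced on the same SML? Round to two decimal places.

12.13%

MRP = (14.59% − 7.00%) / (1.84 − 0.75) = 6.9633%
R_f = 7.00% − 0.75 × 6.9633% = 1.7775%
β_Bellamy = ρ·σ_i/σ_m = 0.620 × 30.66 / 12.79 = 1.4863
E(R_Bellamy) = R_f + β × MRP = 1.7775% + 1.4863 × 6.9633% = 12.13%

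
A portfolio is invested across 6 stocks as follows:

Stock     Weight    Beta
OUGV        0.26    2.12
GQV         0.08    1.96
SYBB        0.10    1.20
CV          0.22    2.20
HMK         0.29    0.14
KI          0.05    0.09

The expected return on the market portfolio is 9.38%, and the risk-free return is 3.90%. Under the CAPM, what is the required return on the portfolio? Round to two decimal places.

11.34%

β_P = Σ w_i β_i = 0.26×2.12 + 0.08×1.96 + 0.10×1.20 + 0.22×2.20 + 0.29×0.14 + 0.05×0.09 = 1.3571
MRP = 9.38% − 3.90% = 5.48%
E(R_P) = R_f + β_P × MRP = 3.90% + 1.3571 × 5.48% = 11.34%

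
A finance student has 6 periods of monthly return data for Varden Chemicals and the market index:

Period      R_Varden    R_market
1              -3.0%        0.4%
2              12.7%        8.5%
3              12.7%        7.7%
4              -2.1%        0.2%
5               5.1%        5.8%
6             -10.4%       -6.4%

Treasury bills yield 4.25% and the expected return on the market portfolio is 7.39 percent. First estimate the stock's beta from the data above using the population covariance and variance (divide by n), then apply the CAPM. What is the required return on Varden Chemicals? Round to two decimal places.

9.27%

Mean R_i = (-3.0 + 12.7 + 12.7 − 2.1 + 5.1 − 10.4) / 6 = 2.5000%
Mean R_m = (0.4 + 8.5 + 7.7 + 0.2 + 5.8 − 6.4) / 6 = 2.7000%
Σ(R_i − R̄_i)(R_m − R̄_m) = 259.7600  ⇒  Cov = 259.7600 / 6 = 43.2933
Σ(R_m − R̄_m)² = 162.6000  ⇒  Var(R_m) = 162.6000 / 6 = 27.1000
β = Cov / Var(R_m) = 43.2933 / 27.1000 = 1.5975
MRP = 7.39% − 4.25% = 3.14%
E(R) = R_f + β × MRP = 4.25% + 1.5975 × 3.14% = 9.27%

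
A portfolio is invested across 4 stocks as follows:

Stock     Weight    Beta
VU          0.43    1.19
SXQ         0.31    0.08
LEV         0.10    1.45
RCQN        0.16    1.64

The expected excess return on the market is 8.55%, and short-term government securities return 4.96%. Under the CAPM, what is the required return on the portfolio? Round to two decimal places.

13.03%

β_P = Σ w_i β_i = 0.43×1.19 + 0.31×0.08 + 0.10×1.45 + 0.16×1.64 = 0.9439
E(R_P) = R_f + β_P × MRP = 4.96% + 0.9439 × 8.55% = 13.03%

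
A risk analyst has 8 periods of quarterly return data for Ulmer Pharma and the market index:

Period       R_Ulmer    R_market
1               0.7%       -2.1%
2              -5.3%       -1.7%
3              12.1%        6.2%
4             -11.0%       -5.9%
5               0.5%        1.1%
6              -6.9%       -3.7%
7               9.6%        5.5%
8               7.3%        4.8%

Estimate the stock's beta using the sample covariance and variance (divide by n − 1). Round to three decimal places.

1.759

Mean R_i = (0.7 − 5.3 + 12.1 − 11.0 + 0.5 − 6.9 + 9.6 + 7.3) / 8 = 0.8750%
Mean R_m = (-2.1 − 1.7 + 6.2 − 5.9 + 1.1 − 3.7 + 5.5 + 4.8) / 8 = 0.5250%
Σ(R_i − R̄_i)(R_m − R̄_m) = 257.7050  ⇒  Cov = 257.7050 / 7 = 36.8150
Σ(R_m − R̄_m)² = 146.5350  ⇒  Var(R_m) = 146.5350 / 7 = 20.9336
β = Cov / Var(R_m) = 36.8150 / 20.9336 = 1.7587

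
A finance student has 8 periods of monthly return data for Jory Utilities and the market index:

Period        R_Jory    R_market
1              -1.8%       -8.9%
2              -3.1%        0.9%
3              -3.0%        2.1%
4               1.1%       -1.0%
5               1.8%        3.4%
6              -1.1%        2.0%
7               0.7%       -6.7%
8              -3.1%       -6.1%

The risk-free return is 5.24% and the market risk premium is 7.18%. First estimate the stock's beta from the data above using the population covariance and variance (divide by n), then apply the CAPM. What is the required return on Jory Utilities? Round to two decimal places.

5.64%

Mean R_i = (-1.8 − 3.1 − 3.0 + 1.1 + 1.8 − 1.1 + 0.7 − 3.1) / 8 = -1.0625%
Mean R_m = (-8.9 + 0.9 + 2.1 − 1.0 + 3.4 + 2.0 − 6.7 − 6.1) / 8 = -1.7875%
Σ(R_i − R̄_i)(R_m − R̄_m) = 8.7763  ⇒  Cov = 8.7763 / 8 = 1.0970
Σ(R_m − R̄_m)² = 157.5288  ⇒  Var(R_m) = 157.5288 / 8 = 19.6911
β = Cov / Var(R_m) = 1.0970 / 19.6911 = 0.0557
E(R) = R_f + β × MRP = 5.24% + 0.0557 × 7.18% = 5.64%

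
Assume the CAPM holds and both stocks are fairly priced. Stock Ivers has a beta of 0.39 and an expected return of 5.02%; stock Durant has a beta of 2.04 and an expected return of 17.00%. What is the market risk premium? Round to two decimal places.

Both satisfy E(R) = R_f + β·MRP, so the slope of the SML is
MRP = (17.00% − 5.02%) / (2.04 − 0.39) = 11.98% / 1.65 = 7.2606%

7.26%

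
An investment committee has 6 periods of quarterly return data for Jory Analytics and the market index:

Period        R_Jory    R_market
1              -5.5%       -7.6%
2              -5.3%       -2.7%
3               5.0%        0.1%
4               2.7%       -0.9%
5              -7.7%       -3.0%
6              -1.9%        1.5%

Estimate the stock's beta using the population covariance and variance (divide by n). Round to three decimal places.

Mean R_i = (-5.5 − 5.3 + 5.0 + 2.7 − 7.7 − 1.9) / 6 = -2.1167%
Mean R_m = (-7.6 − 2.7 + 0.1 − 0.9 − 3.0 + 1.5) / 6 = -2.1000%
Σ(R_i − R̄_i)(R_m − R̄_m) = 47.7600  ⇒  Cov = 47.7600 / 6 = 7.9600
Σ(R_m − R̄_m)² = 50.6600  ⇒  Var(R_m) = 50.6600 / 6 = 8.4433
β = Cov / Var(R_m) = 7.9600 / 8.4433 = 0.9428

0.943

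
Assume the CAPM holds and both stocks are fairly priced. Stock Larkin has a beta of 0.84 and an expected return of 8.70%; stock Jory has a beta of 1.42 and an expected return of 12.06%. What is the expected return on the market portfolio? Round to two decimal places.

Both satisfy E(R) = R_f + β·MRP, so the slope of the SML is
MRP = (12.06% − 8.70%) / (1.42 − 0.84) = 3.36% / 0.58 = 5.7931%
R_f = E(R_Larkin) − β_Larkin·MRP = 8.70% − 0.84 × 5.7931% = 3.8338%
E(R_m) = R_f + MRP = 3.8338% + 5.7931% = 9.63%

9.63%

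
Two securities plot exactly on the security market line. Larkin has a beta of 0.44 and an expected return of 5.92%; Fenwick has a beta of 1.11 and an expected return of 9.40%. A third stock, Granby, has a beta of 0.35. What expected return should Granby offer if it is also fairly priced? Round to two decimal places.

5.45%

MRP (SML slope) = (9.40% − 5.92%) / (1.11 − 0.44) = 3.48% / 0.67 = 5.1940%
R_f (intercept) = 5.92% − 0.44 × 5.1940% = 3.6346%
E(R_Granby) = R_f + β × MRP = 3.6346% + 0.35 × 5.1940% = 5.45%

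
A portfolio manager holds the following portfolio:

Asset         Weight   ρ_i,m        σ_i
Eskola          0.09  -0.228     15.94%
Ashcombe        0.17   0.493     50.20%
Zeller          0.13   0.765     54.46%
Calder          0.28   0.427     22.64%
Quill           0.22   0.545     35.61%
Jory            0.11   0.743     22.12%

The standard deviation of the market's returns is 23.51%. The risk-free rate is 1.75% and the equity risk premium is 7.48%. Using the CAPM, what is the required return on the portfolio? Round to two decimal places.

7.50%

β_Eskola = -0.228 × 15.94% / 23.51% = -0.1546
β_Ashcombe = 0.493 × 50.20% / 23.51% = 1.0527
β_Zeller = 0.765 × 54.46% / 23.51% = 1.7721
β_Calder = 0.427 × 22.64% / 23.51% = 0.4112
β_Quill = 0.545 × 35.61% / 23.51% = 0.8255
β_Jory = 0.743 × 22.12% / 23.51% = 0.6991
β_P = Σ w_i β_i = 0.09×-0.1546 + 0.17×1.0527 + 0.13×1.7721 + 0.28×0.4112 + 0.22×0.8255 + 0.11×0.6991 = 0.7691
E(R_P) = R_f + β_P × MRP = 1.75% + 0.7691 × 7.48% = 7.50%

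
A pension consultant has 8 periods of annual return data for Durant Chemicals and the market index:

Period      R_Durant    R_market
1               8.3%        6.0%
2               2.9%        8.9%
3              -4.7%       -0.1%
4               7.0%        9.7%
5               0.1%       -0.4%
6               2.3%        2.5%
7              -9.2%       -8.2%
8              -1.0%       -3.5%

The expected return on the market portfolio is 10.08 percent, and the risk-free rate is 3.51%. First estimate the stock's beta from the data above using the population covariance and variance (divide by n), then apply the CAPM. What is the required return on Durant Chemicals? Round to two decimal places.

Mean R_i = (8.3 + 2.9 − 4.7 + 7.0 + 0.1 + 2.3 − 9.2 − 1.0) / 8 = 0.7125%
Mean R_m = (6.0 + 8.9 − 0.1 + 9.7 − 0.4 + 2.5 − 8.2 − 3.5) / 8 = 1.8625%
Σ(R_i − R̄_i)(R_m − R̄_m) = 218.0138  ⇒  Cov = 218.0138 / 8 = 27.2517
Σ(R_m − R̄_m)² = 267.4588  ⇒  Var(R_m) = 267.4588 / 8 = 33.4324
β = Cov / Var(R_m) = 27.2517 / 33.4324 = 0.8151
MRP = 10.08% − 3.51% = 6.57%
E(R) = R_f + β × MRP = 3.51% + 0.8151 × 6.57% = 8.87%

8.87%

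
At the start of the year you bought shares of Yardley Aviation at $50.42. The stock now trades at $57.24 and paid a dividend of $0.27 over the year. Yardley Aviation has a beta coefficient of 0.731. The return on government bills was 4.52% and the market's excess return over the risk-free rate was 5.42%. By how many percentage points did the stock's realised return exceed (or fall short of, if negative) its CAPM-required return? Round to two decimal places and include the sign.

Realised HPR = (P1 + D1 − P0) / P0 = (57.24 + 0.27 − 50.42) / 50.42 = 7.09 / 50.42 = 14.0619%
CAPM required = R_f + β·MRP = 4.52% + 0.731 × 5.42% = 8.48202%
α = realised − required = 14.0619% − 8.48202% = +5.58%

+5.58%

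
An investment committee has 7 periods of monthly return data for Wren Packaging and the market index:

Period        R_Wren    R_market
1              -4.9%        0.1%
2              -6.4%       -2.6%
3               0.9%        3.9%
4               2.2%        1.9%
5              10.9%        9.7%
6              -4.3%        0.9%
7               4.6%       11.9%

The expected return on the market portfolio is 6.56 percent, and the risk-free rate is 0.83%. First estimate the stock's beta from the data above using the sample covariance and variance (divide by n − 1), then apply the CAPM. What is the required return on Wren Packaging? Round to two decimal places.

6.64%

Mean R_i = (-4.9 − 6.4 + 0.9 + 2.2 + 10.9 − 4.3 + 4.6) / 7 = 0.4286%
Mean R_m = (0.1 − 2.6 + 3.9 + 1.9 + 9.7 + 0.9 + 11.9) / 7 = 3.6857%
Σ(R_i − R̄_i)(R_m − R̄_m) = 169.3829  ⇒  Cov = 169.3829 / 6 = 28.2305
Σ(R_m − R̄_m)² = 167.0086  ⇒  Var(R_m) = 167.0086 / 6 = 27.8348
β = Cov / Var(R_m) = 28.2305 / 27.8348 = 1.0142
MRP = 6.56% − 0.83% = 5.73%
E(R) = R_f + β × MRP = 0.83% + 1.0142 × 5.73% = 6.64%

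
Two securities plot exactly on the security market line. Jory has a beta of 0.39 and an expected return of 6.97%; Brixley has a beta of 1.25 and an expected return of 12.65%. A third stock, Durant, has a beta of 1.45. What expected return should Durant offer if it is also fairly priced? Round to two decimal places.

MRP (SML slope) = (12.65% − 6.97%) / (1.25 − 0.39) = 5.68% / 0.86 = 6.6047%
R_f (intercept) = 6.97% − 0.39 × 6.6047% = 4.3942%
E(R_Durant) = R_f + β × MRP = 4.3942% + 1.45 × 6.6047% = 13.97%

13.97%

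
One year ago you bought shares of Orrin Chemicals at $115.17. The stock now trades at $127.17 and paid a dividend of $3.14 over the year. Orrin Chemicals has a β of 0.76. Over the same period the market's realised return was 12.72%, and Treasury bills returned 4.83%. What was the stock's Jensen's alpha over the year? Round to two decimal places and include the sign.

Realised HPR = (P1 + D1 − P0) / P0 = (127.17 + 3.14 − 115.17) / 115.17 = 15.14 / 115.17 = 13.1458%
MRP = 12.72% − 4.83% = 7.89%
CAPM required = R_f + β·MRP = 4.83% + 0.76 × 7.89% = 10.8264%
α = realised − required = 13.1458% − 10.8264% = +2.32%

+2.32%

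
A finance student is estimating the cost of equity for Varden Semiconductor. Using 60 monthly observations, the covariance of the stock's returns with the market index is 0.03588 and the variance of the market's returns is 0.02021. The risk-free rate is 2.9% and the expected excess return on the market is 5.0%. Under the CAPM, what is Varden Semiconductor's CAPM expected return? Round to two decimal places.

β = Cov(R_i, R_m) / Var(R_m) = 0.03588 / 0.02021 = 1.7754
E(R) = R_f + β × MRP = 2.9% + 1.7754 × 5.0% = 11.78%

11.78%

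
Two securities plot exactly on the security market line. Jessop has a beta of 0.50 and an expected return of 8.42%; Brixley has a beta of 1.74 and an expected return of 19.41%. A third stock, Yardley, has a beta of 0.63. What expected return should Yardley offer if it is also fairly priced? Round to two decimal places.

9.57%

MRP (SML slope) = (19.41% − 8.42%) / (1.74 − 0.50) = 10.99% / 1.24 = 8.8629%
R_f (intercept) = 8.42% − 0.50 × 8.8629% = 3.9886%
E(R_Yardley) = R_f + β × MRP = 3.9886% + 0.63 × 8.8629% = 9.57%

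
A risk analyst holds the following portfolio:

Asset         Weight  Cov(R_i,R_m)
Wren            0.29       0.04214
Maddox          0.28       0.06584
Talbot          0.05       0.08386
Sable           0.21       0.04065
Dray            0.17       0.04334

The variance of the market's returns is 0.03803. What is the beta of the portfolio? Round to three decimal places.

β_Wren = 0.04214 / 0.03803 = 1.1081
β_Maddox = 0.06584 / 0.03803 = 1.7313
β_Talbot = 0.08386 / 0.03803 = 2.2051
β_Sable = 0.04065 / 0.03803 = 1.0689
β_Dray = 0.04334 / 0.03803 = 1.1396
β_P = Σ w_i β_i = 0.29×1.1081 + 0.28×1.7313 + 0.05×2.2051 + 0.21×1.0689 + 0.17×1.1396 = 1.3346

1.335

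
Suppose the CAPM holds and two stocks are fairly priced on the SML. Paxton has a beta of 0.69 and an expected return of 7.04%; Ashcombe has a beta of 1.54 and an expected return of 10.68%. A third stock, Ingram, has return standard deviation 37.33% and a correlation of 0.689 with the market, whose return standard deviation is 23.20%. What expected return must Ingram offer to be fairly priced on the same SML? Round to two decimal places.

8.83%

MRP = (10.68% − 7.04%) / (1.54 − 0.69) = 4.2824%
R_f = 7.04% − 0.69 × 4.2824% = 4.0851%
β_Ingram = ρ·σ_i/σ_m = 0.689 × 37.33 / 23.20 = 1.1086
E(R_Ingram) = R_f + β × MRP = 4.0851% + 1.1086 × 4.2824% = 8.83%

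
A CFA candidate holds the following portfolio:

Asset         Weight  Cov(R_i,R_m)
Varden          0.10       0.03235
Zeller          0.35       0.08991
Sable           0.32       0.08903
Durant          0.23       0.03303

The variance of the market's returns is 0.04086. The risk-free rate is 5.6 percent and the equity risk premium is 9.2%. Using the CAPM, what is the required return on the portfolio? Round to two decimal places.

β_Varden = 0.03235 / 0.04086 = 0.7917
β_Zeller = 0.08991 / 0.04086 = 2.2004
β_Sable = 0.08903 / 0.04086 = 2.1789
β_Durant = 0.03303 / 0.04086 = 0.8084
β_P = Σ w_i β_i = 0.10×0.7917 + 0.35×2.2004 + 0.32×2.1789 + 0.23×0.8084 = 1.7325
E(R_P) = R_f + β_P × MRP = 5.6% + 1.7325 × 9.2% = 21.54%

21.54%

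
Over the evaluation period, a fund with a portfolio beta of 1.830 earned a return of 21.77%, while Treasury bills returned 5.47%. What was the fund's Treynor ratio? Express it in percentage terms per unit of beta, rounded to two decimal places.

8.91%

Treynor = (R_P − R_f) / β_P = (21.77% − 5.47%) / 1.8300 = 16.30% / 1.8300 = 8.91%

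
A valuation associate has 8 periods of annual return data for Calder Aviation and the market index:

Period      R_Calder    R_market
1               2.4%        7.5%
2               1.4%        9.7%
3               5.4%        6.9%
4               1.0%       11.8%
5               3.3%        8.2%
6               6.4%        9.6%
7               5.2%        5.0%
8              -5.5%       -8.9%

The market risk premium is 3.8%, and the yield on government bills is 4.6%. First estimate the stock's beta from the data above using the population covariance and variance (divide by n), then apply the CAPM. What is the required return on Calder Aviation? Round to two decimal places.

Mean R_i = (2.4 + 1.4 + 5.4 + 1.0 + 3.3 + 6.4 + 5.2 − 5.5) / 8 = 2.4500%
Mean R_m = (7.5 + 9.7 + 6.9 + 11.8 + 8.2 + 9.6 + 5.0 − 8.9) / 8 = 6.2250%
Σ(R_i − R̄_i)(R_m − R̄_m) = 122.0800  ⇒  Cov = 122.0800 / 8 = 15.2600
Σ(R_m − R̄_m)² = 290.7950  ⇒  Var(R_m) = 290.7950 / 8 = 36.3494
β = Cov / Var(R_m) = 15.2600 / 36.3494 = 0.4198
E(R) = R_f + β × MRP = 4.6% + 0.4198 × 3.8% = 6.20%

6.20%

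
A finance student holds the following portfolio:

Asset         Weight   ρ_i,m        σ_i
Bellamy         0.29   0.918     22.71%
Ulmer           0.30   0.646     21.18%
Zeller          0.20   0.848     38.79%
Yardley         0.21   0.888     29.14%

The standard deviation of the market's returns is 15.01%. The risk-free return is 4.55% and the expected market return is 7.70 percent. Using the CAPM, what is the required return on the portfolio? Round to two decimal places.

β_Bellamy = 0.918 × 22.71% / 15.01% = 1.3889
β_Ulmer = 0.646 × 21.18% / 15.01% = 0.9115
β_Zeller = 0.848 × 38.79% / 15.01% = 2.1915
β_Yardley = 0.888 × 29.14% / 15.01% = 1.7239
β_P = Σ w_i β_i = 0.29×1.3889 + 0.30×0.9115 + 0.20×2.1915 + 0.21×1.7239 = 1.4766
MRP = 7.70% − 4.55% = 3.15%
E(R_P) = R_f + β_P × MRP = 4.55% + 1.4766 × 3.15% = 9.20%

9.20%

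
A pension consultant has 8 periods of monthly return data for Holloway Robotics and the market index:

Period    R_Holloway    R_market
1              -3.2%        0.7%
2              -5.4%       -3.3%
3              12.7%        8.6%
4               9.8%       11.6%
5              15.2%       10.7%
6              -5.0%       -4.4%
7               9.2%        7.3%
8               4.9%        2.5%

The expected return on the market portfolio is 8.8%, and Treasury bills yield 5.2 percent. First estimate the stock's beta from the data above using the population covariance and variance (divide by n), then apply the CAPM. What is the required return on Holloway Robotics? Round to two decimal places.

Mean R_i = (-3.2 − 5.4 + 12.7 + 9.8 + 15.2 − 5.0 + 9.2 + 4.9) / 8 = 4.7750%
Mean R_m = (0.7 − 3.3 + 8.6 + 11.6 + 10.7 − 4.4 + 7.3 + 2.5) / 8 = 4.2125%
Σ(R_i − R̄_i)(R_m − R̄_m) = 341.6125  ⇒  Cov = 341.6125 / 8 = 42.7016
Σ(R_m − R̄_m)² = 271.3288  ⇒  Var(R_m) = 271.3288 / 8 = 33.9161
β = Cov / Var(R_m) = 42.7016 / 33.9161 = 1.2590
MRP = 8.8% − 5.2% = 3.60%
E(R) = R_f + β × MRP = 5.2% + 1.2590 × 3.6% = 9.73%

9.73%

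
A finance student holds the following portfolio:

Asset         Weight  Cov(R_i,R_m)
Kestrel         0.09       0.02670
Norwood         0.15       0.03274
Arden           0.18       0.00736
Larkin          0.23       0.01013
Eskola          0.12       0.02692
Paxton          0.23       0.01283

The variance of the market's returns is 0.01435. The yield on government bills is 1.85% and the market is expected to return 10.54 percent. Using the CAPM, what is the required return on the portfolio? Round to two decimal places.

β_Kestrel = 0.02670 / 0.01435 = 1.8606
β_Norwood = 0.03274 / 0.01435 = 2.2815
β_Arden = 0.00736 / 0.01435 = 0.5129
β_Larkin = 0.01013 / 0.01435 = 0.7059
β_Eskola = 0.02692 / 0.01435 = 1.8760
β_Paxton = 0.01283 / 0.01435 = 0.8941
β_P = Σ w_i β_i = 0.09×1.8606 + 0.15×2.2815 + 0.18×0.5129 + 0.23×0.7059 + 0.12×1.8760 + 0.23×0.8941 = 1.1951
MRP = 10.54% − 1.85% = 8.69%
E(R_P) = R_f + β_P × MRP = 1.85% + 1.1951 × 8.69% = 12.24%

12.24%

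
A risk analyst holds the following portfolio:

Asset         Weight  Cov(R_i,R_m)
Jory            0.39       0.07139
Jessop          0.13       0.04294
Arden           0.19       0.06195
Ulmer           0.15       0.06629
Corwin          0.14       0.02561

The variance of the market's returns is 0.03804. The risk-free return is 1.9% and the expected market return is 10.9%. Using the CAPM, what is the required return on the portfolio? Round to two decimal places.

15.79%

β_Jory = 0.07139 / 0.03804 = 1.8767
β_Jessop = 0.04294 / 0.03804 = 1.1288
β_Arden = 0.06195 / 0.03804 = 1.6285
β_Ulmer = 0.06629 / 0.03804 = 1.7426
β_Corwin = 0.02561 / 0.03804 = 0.6732
β_P = Σ w_i β_i = 0.39×1.8767 + 0.13×1.1288 + 0.19×1.6285 + 0.15×1.7426 + 0.14×0.6732 = 1.5437
MRP = 10.9% − 1.9% = 9.00%
E(R_P) = R_f + β_P × MRP = 1.9% + 1.5437 × 9.0% = 15.79%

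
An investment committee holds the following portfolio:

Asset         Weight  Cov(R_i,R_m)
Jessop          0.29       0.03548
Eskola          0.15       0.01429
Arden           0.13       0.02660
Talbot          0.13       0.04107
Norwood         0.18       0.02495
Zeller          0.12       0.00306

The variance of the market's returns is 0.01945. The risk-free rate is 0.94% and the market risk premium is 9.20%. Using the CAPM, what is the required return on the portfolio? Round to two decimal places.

β_Jessop = 0.03548 / 0.01945 = 1.8242
β_Eskola = 0.01429 / 0.01945 = 0.7347
β_Arden = 0.02660 / 0.01945 = 1.3676
β_Talbot = 0.04107 / 0.01945 = 2.1116
β_Norwood = 0.02495 / 0.01945 = 1.2828
β_Zeller = 0.00306 / 0.01945 = 0.1573
β_P = Σ w_i β_i = 0.29×1.8242 + 0.15×0.7347 + 0.13×1.3676 + 0.13×2.1116 + 0.18×1.2828 + 0.12×0.1573 = 1.3413
E(R_P) = R_f + β_P × MRP = 0.94% + 1.3413 × 9.20% = 13.28%

13.28%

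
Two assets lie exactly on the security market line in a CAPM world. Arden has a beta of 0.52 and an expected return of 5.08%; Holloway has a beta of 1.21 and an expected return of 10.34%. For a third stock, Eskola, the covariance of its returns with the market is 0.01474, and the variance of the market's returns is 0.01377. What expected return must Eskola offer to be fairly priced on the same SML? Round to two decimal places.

MRP = (10.34% − 5.08%) / (1.21 − 0.52) = 7.6232%
R_f = 5.08% − 0.52 × 7.6232% = 1.1159%
β_Eskola = Cov / Var(R_m) = 0.01474 / 0.01377 = 1.0704
E(R_Eskola) = R_f + β × MRP = 1.1159% + 1.0704 × 7.6232% = 9.28%

9.28%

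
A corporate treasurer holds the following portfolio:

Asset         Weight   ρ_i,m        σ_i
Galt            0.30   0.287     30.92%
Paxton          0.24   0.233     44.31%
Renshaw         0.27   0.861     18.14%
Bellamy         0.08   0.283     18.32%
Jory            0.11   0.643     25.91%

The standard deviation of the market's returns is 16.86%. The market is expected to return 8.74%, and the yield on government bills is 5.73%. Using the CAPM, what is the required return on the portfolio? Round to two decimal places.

β_Galt = 0.287 × 30.92% / 16.86% = 0.5263
β_Paxton = 0.233 × 44.31% / 16.86% = 0.6124
β_Renshaw = 0.861 × 18.14% / 16.86% = 0.9264
β_Bellamy = 0.283 × 18.32% / 16.86% = 0.3075
β_Jory = 0.643 × 25.91% / 16.86% = 0.9881
β_P = Σ w_i β_i = 0.30×0.5263 + 0.24×0.6124 + 0.27×0.9264 + 0.08×0.3075 + 0.11×0.9881 = 0.6883
MRP = 8.74% − 5.73% = 3.01%
E(R_P) = R_f + β_P × MRP = 5.73% + 0.6883 × 3.01% = 7.80%

7.80%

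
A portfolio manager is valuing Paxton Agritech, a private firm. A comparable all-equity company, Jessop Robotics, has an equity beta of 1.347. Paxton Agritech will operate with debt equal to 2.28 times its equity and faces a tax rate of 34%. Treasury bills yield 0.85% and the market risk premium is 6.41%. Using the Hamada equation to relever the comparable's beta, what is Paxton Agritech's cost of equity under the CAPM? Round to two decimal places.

β_L = β_U × [1 + (1 − t)(D/E)] = 1.347 × [1 + (1 − 0.34) × 2.28]
    = 1.347 × [1 + 0.66 × 2.28] = 1.347 × 2.5048 = 3.3740
E(R) = R_f + β_L × MRP = 0.85% + 3.3740 × 6.41% = 22.48%

22.48%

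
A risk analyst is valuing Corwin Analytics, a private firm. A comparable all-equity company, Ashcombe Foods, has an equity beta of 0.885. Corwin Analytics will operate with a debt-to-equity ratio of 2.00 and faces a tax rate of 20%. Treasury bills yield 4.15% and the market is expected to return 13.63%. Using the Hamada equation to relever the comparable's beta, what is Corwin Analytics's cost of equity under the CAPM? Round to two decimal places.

25.96%

β_L = β_U × [1 + (1 − t)(D/E)] = 0.885 × [1 + (1 − 0.20) × 2.00]
    = 0.885 × [1 + 0.80 × 2.00] = 0.885 × 2.6000 = 2.3010
MRP = 13.63% − 4.15% = 9.48%
E(R) = R_f + β_L × MRP = 4.15% + 2.3010 × 9.48% = 25.96%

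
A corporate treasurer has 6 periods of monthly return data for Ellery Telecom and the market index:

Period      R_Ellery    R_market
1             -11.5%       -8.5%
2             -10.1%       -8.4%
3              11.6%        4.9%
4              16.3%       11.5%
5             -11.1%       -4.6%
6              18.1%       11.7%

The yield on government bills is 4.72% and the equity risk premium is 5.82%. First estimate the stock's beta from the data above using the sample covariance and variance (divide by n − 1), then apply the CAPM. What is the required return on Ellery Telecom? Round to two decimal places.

13.45%

Mean R_i = (-11.5 − 10.1 + 11.6 + 16.3 − 11.1 + 18.1) / 6 = 2.2167%
Mean R_m = (-8.5 − 8.4 + 4.9 + 11.5 − 4.6 + 11.7) / 6 = 1.1000%
Σ(R_i − R̄_i)(R_m − R̄_m) = 675.0800  ⇒  Cov = 675.0800 / 5 = 135.0160
Σ(R_m − R̄_m)² = 449.8600  ⇒  Var(R_m) = 449.8600 / 5 = 89.9720
β = Cov / Var(R_m) = 135.0160 / 89.9720 = 1.5006
E(R) = R_f + β × MRP = 4.72% + 1.5006 × 5.82% = 13.45%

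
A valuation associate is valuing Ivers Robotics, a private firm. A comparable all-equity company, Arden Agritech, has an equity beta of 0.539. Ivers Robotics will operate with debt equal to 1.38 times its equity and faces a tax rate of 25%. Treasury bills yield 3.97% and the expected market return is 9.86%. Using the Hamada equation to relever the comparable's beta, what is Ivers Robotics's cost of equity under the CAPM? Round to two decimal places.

10.43%

β_L = β_U × [1 + (1 − t)(D/E)] = 0.539 × [1 + (1 − 0.25) × 1.38]
    = 0.539 × [1 + 0.75 × 1.38] = 0.539 × 2.0350 = 1.0969
MRP = 9.86% − 3.97% = 5.89%
E(R) = R_f + β_L × MRP = 3.97% + 1.0969 × 5.89% = 10.43%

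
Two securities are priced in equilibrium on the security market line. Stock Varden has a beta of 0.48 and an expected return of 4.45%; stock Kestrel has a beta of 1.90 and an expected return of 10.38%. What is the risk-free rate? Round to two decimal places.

2.45%

Both satisfy E(R) = R_f + β·MRP, so the slope of the SML is
MRP = (10.38% − 4.45%) / (1.90 − 0.48) = 5.93% / 1.42 = 4.1761%
R_f = E(R_Varden) − β_Varden·MRP = 4.45% − 0.48 × 4.1761% = 2.4455%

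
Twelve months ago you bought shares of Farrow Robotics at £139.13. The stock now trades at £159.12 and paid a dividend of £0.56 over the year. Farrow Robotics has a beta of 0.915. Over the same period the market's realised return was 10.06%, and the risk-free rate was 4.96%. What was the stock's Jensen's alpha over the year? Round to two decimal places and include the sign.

+5.14%

Realised HPR = (P1 + D1 − P0) / P0 = (159.12 + 0.56 − 139.13) / 139.13 = 20.55 / 139.13 = 14.7704%
MRP = 10.06% − 4.96% = 5.10%
CAPM required = R_f + β·MRP = 4.96% + 0.915 × 5.10% = 9.62650%
α = realised − required = 14.7704% − 9.62650% = +5.14%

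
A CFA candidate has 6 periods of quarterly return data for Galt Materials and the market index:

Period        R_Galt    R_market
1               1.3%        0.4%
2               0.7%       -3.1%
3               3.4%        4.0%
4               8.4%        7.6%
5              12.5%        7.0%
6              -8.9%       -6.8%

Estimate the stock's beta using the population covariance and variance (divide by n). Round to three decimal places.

Mean R_i = (1.3 + 0.7 + 3.4 + 8.4 + 12.5 − 8.9) / 6 = 2.9000%
Mean R_m = (0.4 − 3.1 + 4.0 + 7.6 + 7.0 − 6.8) / 6 = 1.5167%
Σ(R_i − R̄_i)(R_m − R̄_m) = 197.4200  ⇒  Cov = 197.4200 / 6 = 32.9033
Σ(R_m − R̄_m)² = 164.9683  ⇒  Var(R_m) = 164.9683 / 6 = 27.4947
β = Cov / Var(R_m) = 32.9033 / 27.4947 = 1.1967

1.197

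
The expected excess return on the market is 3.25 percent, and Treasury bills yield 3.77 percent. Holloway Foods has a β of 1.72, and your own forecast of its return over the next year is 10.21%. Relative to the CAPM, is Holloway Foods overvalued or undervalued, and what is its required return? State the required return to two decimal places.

Undervalued; required return 9.36%

Required return = R_f + β·MRP = 3.77% + 1.72 × 3.25% = 9.36%
Forecast 10.21% > required 9.36% → the stock plots above the SML → undervalued.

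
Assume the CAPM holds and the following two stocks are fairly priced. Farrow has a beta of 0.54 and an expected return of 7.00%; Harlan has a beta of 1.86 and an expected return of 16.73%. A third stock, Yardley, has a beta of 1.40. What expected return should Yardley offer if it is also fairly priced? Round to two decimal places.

13.34%

MRP (SML slope) = (16.73% − 7.00%) / (1.86 − 0.54) = 9.73% / 1.32 = 7.3712%
R_f (intercept) = 7.00% − 0.54 × 7.3712% = 3.0196%
E(R_Yardley) = R_f + β × MRP = 3.0196% + 1.40 × 7.3712% = 13.34%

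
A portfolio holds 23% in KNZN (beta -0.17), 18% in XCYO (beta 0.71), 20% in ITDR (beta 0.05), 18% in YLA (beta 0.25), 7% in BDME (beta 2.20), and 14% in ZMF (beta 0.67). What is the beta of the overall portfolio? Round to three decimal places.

β_P = Σ w_i β_i = 0.23×-0.17 + 0.18×0.71 + 0.20×0.05 + 0.18×0.25 + 0.07×2.20 + 0.14×0.67 = 0.3915

0.392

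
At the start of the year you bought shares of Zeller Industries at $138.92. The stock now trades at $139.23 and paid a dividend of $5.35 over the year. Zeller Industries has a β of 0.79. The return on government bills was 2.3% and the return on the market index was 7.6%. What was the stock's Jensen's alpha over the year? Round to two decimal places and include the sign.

-2.41%

Realised HPR = (P1 + D1 − P0) / P0 = (139.23 + 5.35 − 138.92) / 138.92 = 5.66 / 138.92 = 4.0743%
MRP = 7.6% − 2.3% = 5.30%
CAPM required = R_f + β·MRP = 2.3% + 0.79 × 5.3% = 6.4870%
α = realised − required = 4.0743% − 6.4870% = -2.41%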